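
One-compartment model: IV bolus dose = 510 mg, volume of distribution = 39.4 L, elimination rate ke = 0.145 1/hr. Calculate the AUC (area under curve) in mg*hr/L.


C0 = Dose/Vd = 510/39.4 = 12.9442 mg/L
AUC = C0/ke = 12.9442/0.145
AUC = 89.27 mg*hr/L


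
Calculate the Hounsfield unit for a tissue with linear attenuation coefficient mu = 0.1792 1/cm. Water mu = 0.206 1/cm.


HU = ((mu_tissue - mu_water) / mu_water) * 1000
HU = ((0.1792 - 0.206) / 0.206) * 1000
HU = -130.1


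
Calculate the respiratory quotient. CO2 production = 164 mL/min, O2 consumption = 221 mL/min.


RQ = VCO2 / VO2
RQ = 164 / 221
RQ = 0.7421


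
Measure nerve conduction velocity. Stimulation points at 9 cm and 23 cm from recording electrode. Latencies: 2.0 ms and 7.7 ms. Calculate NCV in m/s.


Distance = (23 - 9) / 100 = 0.14 m
dt = (7.7 - 2.0) / 1000 = 0.0057 s
NCV = dist / dt = 24.56 m/s


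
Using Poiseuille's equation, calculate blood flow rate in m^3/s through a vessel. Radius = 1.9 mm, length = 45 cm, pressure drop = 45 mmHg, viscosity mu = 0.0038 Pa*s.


Q = pi*r^4*dP / (8*mu*L)
r = 0.0019 m, L = 0.45 m
dP = 45 mmHg = 5999.49 Pa
Q = 1.7955e-05 m^3/s


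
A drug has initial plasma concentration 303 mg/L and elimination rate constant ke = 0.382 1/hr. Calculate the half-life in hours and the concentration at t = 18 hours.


t_half = ln(2) / ke = 0.693147 / 0.382 = 1.815 hr
C(t) = C0 * exp(-ke*t) = 303 * exp(-0.382*18)
C(18) = 0.3128 mg/L


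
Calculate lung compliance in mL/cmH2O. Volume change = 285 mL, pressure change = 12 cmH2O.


C = dV / dP
C = 285 / 12
C = 23.75 mL/cmH2O


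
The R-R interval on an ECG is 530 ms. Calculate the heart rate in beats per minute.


HR = 60 / RR_interval(s)
RR = 530 ms = 0.53 s
HR = 60 / 0.53 = 113.2 bpm


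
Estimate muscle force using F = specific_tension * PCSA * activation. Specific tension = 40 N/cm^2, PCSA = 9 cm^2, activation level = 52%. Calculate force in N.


F = sigma * PCSA * activation
F = 40 * 9 * 0.52
F = 187.2 N


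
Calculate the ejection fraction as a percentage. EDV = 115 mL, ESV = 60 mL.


SV = EDV - ESV = 115 - 60 = 55 mL
EF = SV/EDV * 100 = 55/115 * 100
EF = 47.83%


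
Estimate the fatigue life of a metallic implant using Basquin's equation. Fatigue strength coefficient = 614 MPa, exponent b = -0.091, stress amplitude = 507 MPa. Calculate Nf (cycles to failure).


sigma_a = sigma_f' * (2Nf)^b
2Nf = (sigma_a/sigma_f')^(1/b)
2Nf = (507/614)^(1/-0.091)
2Nf = 8.2006954
Nf = 4.1


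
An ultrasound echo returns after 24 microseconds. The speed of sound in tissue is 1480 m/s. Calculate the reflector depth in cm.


depth = c * t / 2
t = 24 us = 2.4000e-05 s
depth = 1480 * 2.4000e-05 / 2
depth = 0.01776 m = 1.776 cm


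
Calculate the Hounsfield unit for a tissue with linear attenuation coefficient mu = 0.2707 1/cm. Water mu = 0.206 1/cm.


HU = ((mu_tissue - mu_water) / mu_water) * 1000
HU = ((0.2707 - 0.206) / 0.206) * 1000
HU = 314.1


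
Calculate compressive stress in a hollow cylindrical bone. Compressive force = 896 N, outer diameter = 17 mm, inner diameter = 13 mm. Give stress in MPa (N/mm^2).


A = pi*(r_o^2 - r_i^2)
r_o = 8.5 mm, r_i = 6.5 mm
A = 94.2478 mm^2
sigma = F/A = 896 / 94.2478
sigma = 9.507 MPa


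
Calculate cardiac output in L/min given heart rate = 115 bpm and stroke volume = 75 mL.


CO = HR * SV
CO = 115 * 75 / 1000
CO = 8.625 L/min


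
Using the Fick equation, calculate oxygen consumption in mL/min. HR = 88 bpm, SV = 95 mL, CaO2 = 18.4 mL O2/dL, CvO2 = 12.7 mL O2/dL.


CO = HR*SV = 88*95/1000 = 8.36 L/min
a-v O2 diff = 18.4 - 12.7 = 5.7 mL/dL
VO2 = CO * (CaO2-CvO2) * 10 dL/L
VO2 = 8.36 * 5.7 * 10
VO2 = 476.5 mL/min


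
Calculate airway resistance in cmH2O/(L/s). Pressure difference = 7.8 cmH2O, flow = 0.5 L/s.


R = dP / flow
R = 7.8 / 0.5
R = 15.6 cmH2O/(L/s)


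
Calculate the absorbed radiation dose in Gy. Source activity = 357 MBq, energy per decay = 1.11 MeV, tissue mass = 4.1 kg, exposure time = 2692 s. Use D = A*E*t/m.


A = 357 MBq = 3.5700e+08 Bq
E = 1.11 MeV = 1.77822e-13 J
D = A*E*t/m = 3.5700e+08*1.77822e-13*2692/4.1
D = 0.04168 Gy


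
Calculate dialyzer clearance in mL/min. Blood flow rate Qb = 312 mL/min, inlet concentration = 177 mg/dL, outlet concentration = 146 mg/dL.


K = Qb * (Cb_in - Cb_out) / Cb_in
K = 312 * (177 - 146) / 177
K = 54.64 mL/min


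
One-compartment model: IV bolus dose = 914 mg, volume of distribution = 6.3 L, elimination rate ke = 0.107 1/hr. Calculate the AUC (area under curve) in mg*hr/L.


C0 = Dose/Vd = 914/6.3 = 145.079 mg/L
AUC = C0/ke = 145.079/0.107
AUC = 1356 mg*hr/L


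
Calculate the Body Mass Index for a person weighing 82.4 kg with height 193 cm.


BMI = weight / height^2
height = 193 cm = 1.93 m
BMI = 82.4 / 1.93^2
BMI = 22.12 kg/m^2


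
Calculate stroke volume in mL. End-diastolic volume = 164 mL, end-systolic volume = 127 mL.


SV = EDV - ESV
SV = 164 - 127
SV = 37 mL


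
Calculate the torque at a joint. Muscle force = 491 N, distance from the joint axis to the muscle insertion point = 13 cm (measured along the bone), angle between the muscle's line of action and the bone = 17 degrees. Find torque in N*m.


Torque = F * d * sin(theta)   (moment arm = d*sin(theta))
d = 13 cm = 0.13 m
Torque = 491 * 0.13 * sin(17)
Torque = 18.66 N*m


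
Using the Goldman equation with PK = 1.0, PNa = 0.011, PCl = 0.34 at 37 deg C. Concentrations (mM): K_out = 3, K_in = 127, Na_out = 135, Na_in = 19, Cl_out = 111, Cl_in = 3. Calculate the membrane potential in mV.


Vm = (RT/F)*ln((PK*Ko + PNa*Nao + PCl*Cli)/(PK*Ki + PNa*Nai + PCl*Clo))
Numer = 5.505, Denom = 164.949
Vm = -90.87 mV


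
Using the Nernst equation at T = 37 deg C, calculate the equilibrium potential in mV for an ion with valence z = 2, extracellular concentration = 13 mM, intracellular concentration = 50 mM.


E = (RT/(zF)) * ln(C_out/C_in)
T = 37 + 273.15 = 310.15 K
E = (8.314 * 310.15 / (2 * 96485)) * ln(13/50)
E = -18 mV


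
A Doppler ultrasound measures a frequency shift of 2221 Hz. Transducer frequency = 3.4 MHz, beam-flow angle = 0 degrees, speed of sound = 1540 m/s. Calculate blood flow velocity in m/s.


v = fd * c / (2 * f0 * cos(theta))
v = 2221 * 1540 / (2 * 3.4000e+06 * cos(0))
v = 0.503 m/s


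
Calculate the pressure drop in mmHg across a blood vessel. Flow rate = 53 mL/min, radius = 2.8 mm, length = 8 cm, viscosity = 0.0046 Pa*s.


dP = 8*mu*L*Q / (pi*r^4)
Q = 53 mL/min = 8.83333e-07 m^3/s
dP = 13.4673 Pa = 13.4673 / 133.322 mmHg = 0.101 mmHg


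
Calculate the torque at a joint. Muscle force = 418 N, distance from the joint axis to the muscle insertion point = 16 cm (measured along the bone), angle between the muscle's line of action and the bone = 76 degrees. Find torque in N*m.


Torque = F * d * sin(theta)   (moment arm = d*sin(theta))
d = 16 cm = 0.16 m
Torque = 418 * 0.16 * sin(76)
Torque = 64.89 N*m


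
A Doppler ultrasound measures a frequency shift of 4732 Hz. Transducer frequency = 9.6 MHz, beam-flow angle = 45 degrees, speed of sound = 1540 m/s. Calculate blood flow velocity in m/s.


v = fd * c / (2 * f0 * cos(theta))
v = 4732 * 1540 / (2 * 9.6000e+06 * cos(45))
v = 0.5368 m/s


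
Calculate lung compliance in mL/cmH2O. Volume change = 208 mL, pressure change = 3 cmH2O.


C = dV / dP
C = 208 / 3
C = 69.33 mL/cmH2O


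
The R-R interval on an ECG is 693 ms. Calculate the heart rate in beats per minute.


HR = 60 / RR_interval(s)
RR = 693 ms = 0.693 s
HR = 60 / 0.693 = 86.58 bpm


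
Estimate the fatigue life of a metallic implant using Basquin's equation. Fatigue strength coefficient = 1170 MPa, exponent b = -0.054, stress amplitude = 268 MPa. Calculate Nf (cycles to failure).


sigma_a = sigma_f' * (2Nf)^b
2Nf = (sigma_a/sigma_f')^(1/b)
2Nf = (268/1170)^(1/-0.054)
2Nf = 7.1252081e+11
Nf = 3.5626e+11


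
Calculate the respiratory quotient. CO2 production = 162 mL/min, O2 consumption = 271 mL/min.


RQ = VCO2 / VO2
RQ = 162 / 271
RQ = 0.5978


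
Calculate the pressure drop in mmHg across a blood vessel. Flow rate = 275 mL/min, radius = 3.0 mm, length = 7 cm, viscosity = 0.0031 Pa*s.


dP = 8*mu*L*Q / (pi*r^4)
Q = 275 mL/min = 4.58333e-06 m^3/s
dP = 31.2677 Pa = 31.2677 / 133.322 mmHg = 0.2345 mmHg


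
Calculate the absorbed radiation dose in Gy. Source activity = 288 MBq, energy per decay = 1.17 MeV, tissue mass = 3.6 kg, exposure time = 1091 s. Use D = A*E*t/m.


A = 288 MBq = 2.8800e+08 Bq
E = 1.17 MeV = 1.87434e-13 J
D = A*E*t/m = 2.8800e+08*1.87434e-13*1091/3.6
D = 0.01636 Gy


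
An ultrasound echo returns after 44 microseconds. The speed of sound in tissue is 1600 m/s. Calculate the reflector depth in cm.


depth = c * t / 2
t = 44 us = 4.4000e-05 s
depth = 1600 * 4.4000e-05 / 2
depth = 0.0352 m = 3.52 cm


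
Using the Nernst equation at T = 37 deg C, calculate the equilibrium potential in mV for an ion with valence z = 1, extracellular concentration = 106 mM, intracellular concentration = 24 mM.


E = (RT/(zF)) * ln(C_out/C_in)
T = 37 + 273.15 = 310.15 K
E = (8.314 * 310.15 / (1 * 96485)) * ln(106/24)
E = 39.7 mV


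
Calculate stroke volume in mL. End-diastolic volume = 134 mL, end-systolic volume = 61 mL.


SV = EDV - ESV
SV = 134 - 61
SV = 73 mL


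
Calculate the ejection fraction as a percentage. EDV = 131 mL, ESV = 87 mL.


SV = EDV - ESV = 131 - 87 = 44 mL
EF = SV/EDV * 100 = 44/131 * 100
EF = 33.59%


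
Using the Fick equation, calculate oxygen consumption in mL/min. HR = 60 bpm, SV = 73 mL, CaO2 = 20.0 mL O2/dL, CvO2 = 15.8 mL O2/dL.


CO = HR*SV = 60*73/1000 = 4.38 L/min
a-v O2 diff = 20.0 - 15.8 = 4.2 mL/dL
VO2 = CO * (CaO2-CvO2) * 10 dL/L
VO2 = 4.38 * 4.2 * 10
VO2 = 184 mL/min


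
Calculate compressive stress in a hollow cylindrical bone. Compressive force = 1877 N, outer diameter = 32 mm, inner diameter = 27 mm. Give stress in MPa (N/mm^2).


A = pi*(r_o^2 - r_i^2)
r_o = 16 mm, r_i = 13.5 mm
A = 231.692 mm^2
sigma = F/A = 1877 / 231.692
sigma = 8.101 MPa


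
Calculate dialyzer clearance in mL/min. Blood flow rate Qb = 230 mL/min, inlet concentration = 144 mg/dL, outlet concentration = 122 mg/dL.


K = Qb * (Cb_in - Cb_out) / Cb_in
K = 230 * (144 - 122) / 144
K = 35.14 mL/min


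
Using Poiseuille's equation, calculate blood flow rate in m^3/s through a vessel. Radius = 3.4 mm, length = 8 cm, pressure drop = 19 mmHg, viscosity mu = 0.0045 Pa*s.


Q = pi*r^4*dP / (8*mu*L)
r = 0.0034 m, L = 0.08 m
dP = 19 mmHg = 2533.118 Pa
Q = 3.6926e-04 m^3/s


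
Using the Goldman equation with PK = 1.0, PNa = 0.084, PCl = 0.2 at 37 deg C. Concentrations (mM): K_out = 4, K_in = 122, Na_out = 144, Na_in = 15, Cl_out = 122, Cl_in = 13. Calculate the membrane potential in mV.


Vm = (RT/F)*ln((PK*Ko + PNa*Nao + PCl*Cli)/(PK*Ki + PNa*Nai + PCl*Clo))
Numer = 18.696, Denom = 147.66
Vm = -55.23 mV


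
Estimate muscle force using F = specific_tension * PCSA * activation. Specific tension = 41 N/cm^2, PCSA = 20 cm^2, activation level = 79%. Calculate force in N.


F = sigma * PCSA * activation
F = 41 * 20 * 0.79
F = 647.8 N


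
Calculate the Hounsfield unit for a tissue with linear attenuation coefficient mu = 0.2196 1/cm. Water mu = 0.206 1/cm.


HU = ((mu_tissue - mu_water) / mu_water) * 1000
HU = ((0.2196 - 0.206) / 0.206) * 1000
HU = 66.02


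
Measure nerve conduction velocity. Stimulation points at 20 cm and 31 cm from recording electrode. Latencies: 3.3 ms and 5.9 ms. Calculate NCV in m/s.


Distance = (31 - 20) / 100 = 0.11 m
dt = (5.9 - 3.3) / 1000 = 0.0026 s
NCV = dist / dt = 42.31 m/s


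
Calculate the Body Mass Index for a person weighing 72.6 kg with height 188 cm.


BMI = weight / height^2
height = 188 cm = 1.88 m
BMI = 72.6 / 1.88^2
BMI = 20.54 kg/m^2


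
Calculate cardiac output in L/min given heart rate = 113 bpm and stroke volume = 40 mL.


CO = HR * SV
CO = 113 * 40 / 1000
CO = 4.52 L/min


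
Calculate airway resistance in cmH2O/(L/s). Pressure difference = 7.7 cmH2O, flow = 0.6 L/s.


R = dP / flow
R = 7.7 / 0.6
R = 12.83 cmH2O/(L/s)


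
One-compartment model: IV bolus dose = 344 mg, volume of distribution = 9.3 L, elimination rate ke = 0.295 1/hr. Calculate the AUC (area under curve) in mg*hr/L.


C0 = Dose/Vd = 344/9.3 = 36.9892 mg/L
AUC = C0/ke = 36.9892/0.295
AUC = 125.4 mg*hr/L


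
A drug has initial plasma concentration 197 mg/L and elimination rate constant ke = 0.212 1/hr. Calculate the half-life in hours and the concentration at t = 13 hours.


t_half = ln(2) / ke = 0.693147 / 0.212 = 3.27 hr
C(t) = C0 * exp(-ke*t) = 197 * exp(-0.212*13)
C(13) = 12.52 mg/L


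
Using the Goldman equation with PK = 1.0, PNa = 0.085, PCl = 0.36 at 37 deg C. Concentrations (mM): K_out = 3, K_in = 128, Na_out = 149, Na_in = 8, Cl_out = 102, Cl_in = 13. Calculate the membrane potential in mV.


Vm = (RT/F)*ln((PK*Ko + PNa*Nao + PCl*Cli)/(PK*Ki + PNa*Nai + PCl*Clo))
Numer = 20.345, Denom = 165.4
Vm = -56 mV


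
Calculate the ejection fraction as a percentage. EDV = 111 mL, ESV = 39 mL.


SV = EDV - ESV = 111 - 39 = 72 mL
EF = SV/EDV * 100 = 72/111 * 100
EF = 64.86%


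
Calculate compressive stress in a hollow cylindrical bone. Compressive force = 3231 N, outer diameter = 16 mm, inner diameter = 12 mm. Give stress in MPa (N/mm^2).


A = pi*(r_o^2 - r_i^2)
r_o = 8 mm, r_i = 6 mm
A = 87.9646 mm^2
sigma = F/A = 3231 / 87.9646
sigma = 36.73 MPa


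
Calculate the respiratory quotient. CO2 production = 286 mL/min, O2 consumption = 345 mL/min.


RQ = VCO2 / VO2
RQ = 286 / 345
RQ = 0.829


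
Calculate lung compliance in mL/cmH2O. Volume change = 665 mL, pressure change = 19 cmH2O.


C = dV / dP
C = 665 / 19
C = 35 mL/cmH2O


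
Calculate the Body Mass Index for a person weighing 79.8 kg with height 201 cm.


BMI = weight / height^2
height = 201 cm = 2.01 m
BMI = 79.8 / 2.01^2
BMI = 19.75 kg/m^2


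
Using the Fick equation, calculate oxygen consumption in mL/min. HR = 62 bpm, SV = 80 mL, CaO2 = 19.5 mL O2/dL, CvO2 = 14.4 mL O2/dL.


CO = HR*SV = 62*80/1000 = 4.96 L/min
a-v O2 diff = 19.5 - 14.4 = 5.1 mL/dL
VO2 = CO * (CaO2-CvO2) * 10 dL/L
VO2 = 4.96 * 5.1 * 10
VO2 = 253 mL/min


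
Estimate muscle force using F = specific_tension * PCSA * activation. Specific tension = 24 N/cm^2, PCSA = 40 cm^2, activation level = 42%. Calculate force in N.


F = sigma * PCSA * activation
F = 24 * 40 * 0.42
F = 403.2 N


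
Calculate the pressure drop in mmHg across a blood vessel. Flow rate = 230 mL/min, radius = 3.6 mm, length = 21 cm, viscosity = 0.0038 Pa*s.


dP = 8*mu*L*Q / (pi*r^4)
Q = 230 mL/min = 3.83333e-06 m^3/s
dP = 46.3777 Pa = 46.3777 / 133.322 mmHg = 0.3479 mmHg


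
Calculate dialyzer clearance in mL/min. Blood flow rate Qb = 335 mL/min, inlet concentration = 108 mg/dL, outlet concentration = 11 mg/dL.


K = Qb * (Cb_in - Cb_out) / Cb_in
K = 335 * (108 - 11) / 108
K = 300.9 mL/min


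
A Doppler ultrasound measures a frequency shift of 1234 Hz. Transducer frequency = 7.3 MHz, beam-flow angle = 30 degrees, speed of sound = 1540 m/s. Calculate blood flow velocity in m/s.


v = fd * c / (2 * f0 * cos(theta))
v = 1234 * 1540 / (2 * 7.3000e+06 * cos(30))
v = 0.1503 m/s


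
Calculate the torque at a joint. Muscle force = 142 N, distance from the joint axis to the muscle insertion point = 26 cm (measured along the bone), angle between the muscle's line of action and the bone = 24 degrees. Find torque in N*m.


Torque = F * d * sin(theta)   (moment arm = d*sin(theta))
d = 26 cm = 0.26 m
Torque = 142 * 0.26 * sin(24)
Torque = 15.02 N*m


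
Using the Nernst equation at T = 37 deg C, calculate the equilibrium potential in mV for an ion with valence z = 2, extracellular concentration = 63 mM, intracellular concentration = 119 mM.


E = (RT/(zF)) * ln(C_out/C_in)
T = 37 + 273.15 = 310.15 K
E = (8.314 * 310.15 / (2 * 96485)) * ln(63/119)
E = -8.498 mV


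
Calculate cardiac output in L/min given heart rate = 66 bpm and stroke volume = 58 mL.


CO = HR * SV
CO = 66 * 58 / 1000
CO = 3.828 L/min


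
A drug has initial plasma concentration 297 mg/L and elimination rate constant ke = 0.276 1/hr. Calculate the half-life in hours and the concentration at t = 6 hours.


t_half = ln(2) / ke = 0.693147 / 0.276 = 2.511 hr
C(t) = C0 * exp(-ke*t) = 297 * exp(-0.276*6)
C(6) = 56.7 mg/L


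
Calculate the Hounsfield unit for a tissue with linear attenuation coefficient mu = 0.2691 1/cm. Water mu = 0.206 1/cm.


HU = ((mu_tissue - mu_water) / mu_water) * 1000
HU = ((0.2691 - 0.206) / 0.206) * 1000
HU = 306.3


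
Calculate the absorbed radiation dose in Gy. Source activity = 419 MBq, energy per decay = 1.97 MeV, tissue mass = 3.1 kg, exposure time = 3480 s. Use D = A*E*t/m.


A = 419 MBq = 4.1900e+08 Bq
E = 1.97 MeV = 3.15594e-13 J
D = A*E*t/m = 4.1900e+08*3.15594e-13*3480/3.1
D = 0.1484 Gy


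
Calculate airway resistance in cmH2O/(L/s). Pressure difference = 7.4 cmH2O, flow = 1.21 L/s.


R = dP / flow
R = 7.4 / 1.21
R = 6.116 cmH2O/(L/s)


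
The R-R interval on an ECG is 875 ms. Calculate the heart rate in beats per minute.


HR = 60 / RR_interval(s)
RR = 875 ms = 0.875 s
HR = 60 / 0.875 = 68.57 bpm


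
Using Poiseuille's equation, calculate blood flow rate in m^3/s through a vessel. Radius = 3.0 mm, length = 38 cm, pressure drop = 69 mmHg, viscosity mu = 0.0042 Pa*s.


Q = pi*r^4*dP / (8*mu*L)
r = 0.003 m, L = 0.38 m
dP = 69 mmHg = 9199.218 Pa
Q = 1.8334e-04 m^3/s


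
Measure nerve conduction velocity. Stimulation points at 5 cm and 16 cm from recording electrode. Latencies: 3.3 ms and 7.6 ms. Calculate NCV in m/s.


Distance = (16 - 5) / 100 = 0.11 m
dt = (7.6 - 3.3) / 1000 = 0.0043 s
NCV = dist / dt = 25.58 m/s


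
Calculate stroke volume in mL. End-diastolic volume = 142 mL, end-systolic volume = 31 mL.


SV = EDV - ESV
SV = 142 - 31
SV = 111 mL


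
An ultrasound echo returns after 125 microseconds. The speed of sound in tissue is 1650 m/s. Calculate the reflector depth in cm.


depth = c * t / 2
t = 125 us = 1.2500e-04 s
depth = 1650 * 1.2500e-04 / 2
depth = 0.103125 m = 10.3125 cm


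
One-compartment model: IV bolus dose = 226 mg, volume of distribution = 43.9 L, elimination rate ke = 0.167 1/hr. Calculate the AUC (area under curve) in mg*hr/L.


C0 = Dose/Vd = 226/43.9 = 5.14806 mg/L
AUC = C0/ke = 5.14806/0.167
AUC = 30.83 mg*hr/L


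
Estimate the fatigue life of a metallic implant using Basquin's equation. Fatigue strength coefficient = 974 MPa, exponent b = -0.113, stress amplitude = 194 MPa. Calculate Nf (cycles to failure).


sigma_a = sigma_f' * (2Nf)^b
2Nf = (sigma_a/sigma_f')^(1/b)
2Nf = (194/974)^(1/-0.113)
2Nf = 1589979
Nf = 7.95e+05


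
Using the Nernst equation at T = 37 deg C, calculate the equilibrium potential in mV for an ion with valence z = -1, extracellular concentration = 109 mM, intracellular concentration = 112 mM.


E = (RT/(zF)) * ln(C_out/C_in)
T = 37 + 273.15 = 310.15 K
E = (8.314 * 310.15 / (-1 * 96485)) * ln(109/112)
E = 0.7256 mV


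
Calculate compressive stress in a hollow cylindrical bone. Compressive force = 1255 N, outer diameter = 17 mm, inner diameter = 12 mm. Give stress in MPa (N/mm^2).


A = pi*(r_o^2 - r_i^2)
r_o = 8.5 mm, r_i = 6 mm
A = 113.883 mm^2
sigma = F/A = 1255 / 113.883
sigma = 11.02 MPa


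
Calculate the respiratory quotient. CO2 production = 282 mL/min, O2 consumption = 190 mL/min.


RQ = VCO2 / VO2
RQ = 282 / 190
RQ = 1.484


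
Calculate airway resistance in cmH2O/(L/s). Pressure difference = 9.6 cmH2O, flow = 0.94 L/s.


R = dP / flow
R = 9.6 / 0.94
R = 10.21 cmH2O/(L/s)


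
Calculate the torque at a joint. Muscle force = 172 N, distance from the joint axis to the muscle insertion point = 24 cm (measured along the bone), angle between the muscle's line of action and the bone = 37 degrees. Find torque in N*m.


Torque = F * d * sin(theta)   (moment arm = d*sin(theta))
d = 24 cm = 0.24 m
Torque = 172 * 0.24 * sin(37)
Torque = 24.84 N*m


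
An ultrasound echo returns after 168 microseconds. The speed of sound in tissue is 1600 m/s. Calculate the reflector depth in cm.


depth = c * t / 2
t = 168 us = 1.6800e-04 s
depth = 1600 * 1.6800e-04 / 2
depth = 0.1344 m = 13.44 cm


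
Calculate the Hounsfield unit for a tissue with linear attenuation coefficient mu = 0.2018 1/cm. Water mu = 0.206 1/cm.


HU = ((mu_tissue - mu_water) / mu_water) * 1000
HU = ((0.2018 - 0.206) / 0.206) * 1000
HU = -20.39


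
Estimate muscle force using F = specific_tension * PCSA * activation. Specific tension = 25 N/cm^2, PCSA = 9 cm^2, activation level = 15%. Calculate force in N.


F = sigma * PCSA * activation
F = 25 * 9 * 0.15
F = 33.75 N


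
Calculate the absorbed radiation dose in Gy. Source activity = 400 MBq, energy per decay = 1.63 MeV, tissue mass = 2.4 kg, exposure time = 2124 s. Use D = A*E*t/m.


A = 400 MBq = 4.0000e+08 Bq
E = 1.63 MeV = 2.61126e-13 J
D = A*E*t/m = 4.0000e+08*2.61126e-13*2124/2.4
D = 0.09244 Gy


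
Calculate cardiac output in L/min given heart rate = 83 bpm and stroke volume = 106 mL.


CO = HR * SV
CO = 83 * 106 / 1000
CO = 8.798 L/min


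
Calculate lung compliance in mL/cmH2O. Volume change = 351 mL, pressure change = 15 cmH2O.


C = dV / dP
C = 351 / 15
C = 23.4 mL/cmH2O


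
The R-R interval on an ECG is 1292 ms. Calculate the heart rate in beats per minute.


HR = 60 / RR_interval(s)
RR = 1292 ms = 1.292 s
HR = 60 / 1.292 = 46.44 bpm


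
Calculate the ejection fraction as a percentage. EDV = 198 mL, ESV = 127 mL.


SV = EDV - ESV = 198 - 127 = 71 mL
EF = SV/EDV * 100 = 71/198 * 100
EF = 35.86%


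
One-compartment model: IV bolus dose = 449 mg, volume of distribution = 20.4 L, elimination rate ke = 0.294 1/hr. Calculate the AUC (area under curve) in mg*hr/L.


C0 = Dose/Vd = 449/20.4 = 22.0098 mg/L
AUC = C0/ke = 22.0098/0.294
AUC = 74.86 mg*hr/L


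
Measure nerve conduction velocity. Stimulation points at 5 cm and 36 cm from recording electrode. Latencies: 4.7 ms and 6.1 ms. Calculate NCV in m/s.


Distance = (36 - 5) / 100 = 0.31 m
dt = (6.1 - 4.7) / 1000 = 0.0014 s
NCV = dist / dt = 221.4 m/s


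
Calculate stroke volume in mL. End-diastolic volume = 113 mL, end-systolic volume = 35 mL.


SV = EDV - ESV
SV = 113 - 35
SV = 78 mL


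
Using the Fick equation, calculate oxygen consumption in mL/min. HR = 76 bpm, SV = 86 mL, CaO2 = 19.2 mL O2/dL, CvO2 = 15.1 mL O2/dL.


CO = HR*SV = 76*86/1000 = 6.536 L/min
a-v O2 diff = 19.2 - 15.1 = 4.1 mL/dL
VO2 = CO * (CaO2-CvO2) * 10 dL/L
VO2 = 6.536 * 4.1 * 10
VO2 = 268 mL/min


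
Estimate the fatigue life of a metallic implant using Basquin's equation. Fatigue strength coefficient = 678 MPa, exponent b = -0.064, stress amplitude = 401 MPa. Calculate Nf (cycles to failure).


sigma_a = sigma_f' * (2Nf)^b
2Nf = (sigma_a/sigma_f')^(1/b)
2Nf = (401/678)^(1/-0.064)
2Nf = 3662.9682
Nf = 1831


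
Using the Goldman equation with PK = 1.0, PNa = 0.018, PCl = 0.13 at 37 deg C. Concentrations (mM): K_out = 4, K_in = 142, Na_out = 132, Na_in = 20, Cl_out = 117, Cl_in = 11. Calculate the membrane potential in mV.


Vm = (RT/F)*ln((PK*Ko + PNa*Nao + PCl*Cli)/(PK*Ki + PNa*Nai + PCl*Clo))
Numer = 7.806, Denom = 157.57
Vm = -80.31 mV


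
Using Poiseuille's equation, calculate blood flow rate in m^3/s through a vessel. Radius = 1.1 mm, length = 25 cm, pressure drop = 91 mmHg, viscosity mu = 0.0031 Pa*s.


Q = pi*r^4*dP / (8*mu*L)
r = 0.0011 m, L = 0.25 m
dP = 91 mmHg = 12132.302 Pa
Q = 9.0006e-06 m^3/s


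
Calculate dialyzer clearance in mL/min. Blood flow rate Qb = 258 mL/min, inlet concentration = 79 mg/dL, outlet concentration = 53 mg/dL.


K = Qb * (Cb_in - Cb_out) / Cb_in
K = 258 * (79 - 53) / 79
K = 84.91 mL/min


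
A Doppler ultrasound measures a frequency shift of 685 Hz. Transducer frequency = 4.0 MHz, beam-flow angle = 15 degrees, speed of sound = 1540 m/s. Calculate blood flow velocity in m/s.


v = fd * c / (2 * f0 * cos(theta))
v = 685 * 1540 / (2 * 4.0000e+06 * cos(15))
v = 0.1365 m/s


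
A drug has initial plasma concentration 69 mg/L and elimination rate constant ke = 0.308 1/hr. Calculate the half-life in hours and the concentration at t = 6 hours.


t_half = ln(2) / ke = 0.693147 / 0.308 = 2.25 hr
C(t) = C0 * exp(-ke*t) = 69 * exp(-0.308*6)
C(6) = 10.87 mg/L


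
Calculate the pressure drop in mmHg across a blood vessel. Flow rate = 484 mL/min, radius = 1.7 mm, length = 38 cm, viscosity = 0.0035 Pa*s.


dP = 8*mu*L*Q / (pi*r^4)
Q = 484 mL/min = 8.06667e-06 m^3/s
dP = 3271.07 Pa = 3271.07 / 133.322 mmHg = 24.54 mmHg


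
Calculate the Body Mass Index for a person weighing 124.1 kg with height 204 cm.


BMI = weight / height^2
height = 204 cm = 2.04 m
BMI = 124.1 / 2.04^2
BMI = 29.82 kg/m^2


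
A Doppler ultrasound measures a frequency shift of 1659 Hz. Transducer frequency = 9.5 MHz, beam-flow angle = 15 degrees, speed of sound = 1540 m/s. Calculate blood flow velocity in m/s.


v = fd * c / (2 * f0 * cos(theta))
v = 1659 * 1540 / (2 * 9.5000e+06 * cos(15))
v = 0.1392 m/s


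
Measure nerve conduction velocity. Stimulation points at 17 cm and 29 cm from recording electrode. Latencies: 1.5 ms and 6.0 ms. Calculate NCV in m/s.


Distance = (29 - 17) / 100 = 0.12 m
dt = (6.0 - 1.5) / 1000 = 0.0045 s
NCV = dist / dt = 26.67 m/s


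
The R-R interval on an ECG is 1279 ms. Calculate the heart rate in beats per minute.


HR = 60 / RR_interval(s)
RR = 1279 ms = 1.279 s
HR = 60 / 1.279 = 46.91 bpm


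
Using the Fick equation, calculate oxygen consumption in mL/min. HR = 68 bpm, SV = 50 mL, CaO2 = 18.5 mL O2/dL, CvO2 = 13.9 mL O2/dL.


CO = HR*SV = 68*50/1000 = 3.4 L/min
a-v O2 diff = 18.5 - 13.9 = 4.6 mL/dL
VO2 = CO * (CaO2-CvO2) * 10 dL/L
VO2 = 3.4 * 4.6 * 10
VO2 = 156.4 mL/min


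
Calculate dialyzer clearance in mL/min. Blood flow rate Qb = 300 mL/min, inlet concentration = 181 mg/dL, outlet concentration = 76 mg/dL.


K = Qb * (Cb_in - Cb_out) / Cb_in
K = 300 * (181 - 76) / 181
K = 174 mL/min


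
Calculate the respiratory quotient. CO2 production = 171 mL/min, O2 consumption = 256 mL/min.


RQ = VCO2 / VO2
RQ = 171 / 256
RQ = 0.668


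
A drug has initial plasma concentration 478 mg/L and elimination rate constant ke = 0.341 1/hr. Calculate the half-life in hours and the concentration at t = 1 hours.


t_half = ln(2) / ke = 0.693147 / 0.341 = 2.033 hr
C(t) = C0 * exp(-ke*t) = 478 * exp(-0.341*1)
C(1) = 339.9 mg/L


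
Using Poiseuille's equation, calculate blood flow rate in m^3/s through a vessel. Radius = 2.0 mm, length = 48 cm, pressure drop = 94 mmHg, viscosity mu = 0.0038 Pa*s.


Q = pi*r^4*dP / (8*mu*L)
r = 0.002 m, L = 0.48 m
dP = 94 mmHg = 12532.268 Pa
Q = 4.3170e-05 m^3/s


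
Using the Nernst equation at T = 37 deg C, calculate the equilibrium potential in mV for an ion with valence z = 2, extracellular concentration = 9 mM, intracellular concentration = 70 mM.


E = (RT/(zF)) * ln(C_out/C_in)
T = 37 + 273.15 = 310.15 K
E = (8.314 * 310.15 / (2 * 96485)) * ln(9/70)
E = -27.41 mV


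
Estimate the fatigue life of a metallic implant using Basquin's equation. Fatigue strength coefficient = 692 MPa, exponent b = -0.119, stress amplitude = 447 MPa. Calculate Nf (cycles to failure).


sigma_a = sigma_f' * (2Nf)^b
2Nf = (sigma_a/sigma_f')^(1/b)
2Nf = (447/692)^(1/-0.119)
2Nf = 39.350112
Nf = 19.68


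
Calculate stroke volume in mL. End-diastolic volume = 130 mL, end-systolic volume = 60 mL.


SV = EDV - ESV
SV = 130 - 60
SV = 70 mL


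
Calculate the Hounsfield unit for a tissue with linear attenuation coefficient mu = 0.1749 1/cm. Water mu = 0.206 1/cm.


HU = ((mu_tissue - mu_water) / mu_water) * 1000
HU = ((0.1749 - 0.206) / 0.206) * 1000
HU = -151


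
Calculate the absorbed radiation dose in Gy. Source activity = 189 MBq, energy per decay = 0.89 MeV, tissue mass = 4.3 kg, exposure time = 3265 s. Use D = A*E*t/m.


A = 189 MBq = 1.8900e+08 Bq
E = 0.89 MeV = 1.42578e-13 J
D = A*E*t/m = 1.8900e+08*1.42578e-13*3265/4.3
D = 0.02046 Gy


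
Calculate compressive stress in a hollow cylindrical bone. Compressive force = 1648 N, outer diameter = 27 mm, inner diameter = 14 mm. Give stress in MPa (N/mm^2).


A = pi*(r_o^2 - r_i^2)
r_o = 13.5 mm, r_i = 7 mm
A = 418.617 mm^2
sigma = F/A = 1648 / 418.617
sigma = 3.937 MPa


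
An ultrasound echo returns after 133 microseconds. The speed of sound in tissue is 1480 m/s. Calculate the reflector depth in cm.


depth = c * t / 2
t = 133 us = 1.3300e-04 s
depth = 1480 * 1.3300e-04 / 2
depth = 0.09842 m = 9.842 cm


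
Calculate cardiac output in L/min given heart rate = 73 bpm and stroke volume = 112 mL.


CO = HR * SV
CO = 73 * 112 / 1000
CO = 8.176 L/min


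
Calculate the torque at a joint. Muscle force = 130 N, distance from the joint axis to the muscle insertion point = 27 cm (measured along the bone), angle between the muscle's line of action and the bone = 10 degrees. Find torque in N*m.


Torque = F * d * sin(theta)   (moment arm = d*sin(theta))
d = 27 cm = 0.27 m
Torque = 130 * 0.27 * sin(10)
Torque = 6.095 N*m


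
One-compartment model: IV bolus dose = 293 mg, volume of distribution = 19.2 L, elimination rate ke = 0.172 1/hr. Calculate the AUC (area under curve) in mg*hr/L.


C0 = Dose/Vd = 293/19.2 = 15.2604 mg/L
AUC = C0/ke = 15.2604/0.172
AUC = 88.72 mg*hr/L


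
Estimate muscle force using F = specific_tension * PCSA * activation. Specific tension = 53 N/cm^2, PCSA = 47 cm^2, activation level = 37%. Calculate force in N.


F = sigma * PCSA * activation
F = 53 * 47 * 0.37
F = 921.7 N


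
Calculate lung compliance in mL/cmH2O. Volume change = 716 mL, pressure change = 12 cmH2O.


C = dV / dP
C = 716 / 12
C = 59.67 mL/cmH2O


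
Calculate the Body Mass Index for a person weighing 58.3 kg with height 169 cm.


BMI = weight / height^2
height = 169 cm = 1.69 m
BMI = 58.3 / 1.69^2
BMI = 20.41 kg/m^2


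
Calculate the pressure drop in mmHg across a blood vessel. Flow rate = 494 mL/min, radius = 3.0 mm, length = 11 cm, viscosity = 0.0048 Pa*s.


dP = 8*mu*L*Q / (pi*r^4)
Q = 494 mL/min = 8.23333e-06 m^3/s
dP = 136.667 Pa = 136.667 / 133.322 mmHg = 1.025 mmHg


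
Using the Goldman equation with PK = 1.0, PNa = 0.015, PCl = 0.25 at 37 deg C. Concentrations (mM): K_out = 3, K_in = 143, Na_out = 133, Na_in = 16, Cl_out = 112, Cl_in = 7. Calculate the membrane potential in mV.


Vm = (RT/F)*ln((PK*Ko + PNa*Nao + PCl*Cli)/(PK*Ki + PNa*Nai + PCl*Clo))
Numer = 6.745, Denom = 171.24
Vm = -86.44 mV


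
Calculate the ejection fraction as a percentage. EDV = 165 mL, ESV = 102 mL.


SV = EDV - ESV = 165 - 102 = 63 mL
EF = SV/EDV * 100 = 63/165 * 100
EF = 38.18%


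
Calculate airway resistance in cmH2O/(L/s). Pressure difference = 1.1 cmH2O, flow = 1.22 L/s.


R = dP / flow
R = 1.1 / 1.22
R = 0.9016 cmH2O/(L/s)


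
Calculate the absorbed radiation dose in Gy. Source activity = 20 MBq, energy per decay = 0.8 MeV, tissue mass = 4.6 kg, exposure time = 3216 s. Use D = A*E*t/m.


A = 20 MBq = 2.0000e+07 Bq
E = 0.8 MeV = 1.2816e-13 J
D = A*E*t/m = 2.0000e+07*1.2816e-13*3216/4.6
D = 0.001792 Gy


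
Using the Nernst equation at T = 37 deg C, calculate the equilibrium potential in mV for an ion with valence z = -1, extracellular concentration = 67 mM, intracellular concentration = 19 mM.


E = (RT/(zF)) * ln(C_out/C_in)
T = 37 + 273.15 = 310.15 K
E = (8.314 * 310.15 / (-1 * 96485)) * ln(67/19)
E = -33.68 mV


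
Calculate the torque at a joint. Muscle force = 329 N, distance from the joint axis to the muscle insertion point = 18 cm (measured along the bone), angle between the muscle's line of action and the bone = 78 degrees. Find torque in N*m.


Torque = F * d * sin(theta)   (moment arm = d*sin(theta))
d = 18 cm = 0.18 m
Torque = 329 * 0.18 * sin(78)
Torque = 57.93 N*m


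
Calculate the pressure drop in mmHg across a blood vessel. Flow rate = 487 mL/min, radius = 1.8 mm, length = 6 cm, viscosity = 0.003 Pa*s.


dP = 8*mu*L*Q / (pi*r^4)
Q = 487 mL/min = 8.11667e-06 m^3/s
dP = 354.406 Pa = 354.406 / 133.322 mmHg = 2.658 mmHg


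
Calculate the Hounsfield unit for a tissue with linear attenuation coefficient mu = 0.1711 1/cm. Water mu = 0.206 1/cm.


HU = ((mu_tissue - mu_water) / mu_water) * 1000
HU = ((0.1711 - 0.206) / 0.206) * 1000
HU = -169.4


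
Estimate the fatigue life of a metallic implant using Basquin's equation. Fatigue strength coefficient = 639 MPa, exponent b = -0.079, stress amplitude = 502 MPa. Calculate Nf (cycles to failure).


sigma_a = sigma_f' * (2Nf)^b
2Nf = (sigma_a/sigma_f')^(1/b)
2Nf = (502/639)^(1/-0.079)
2Nf = 21.210265
Nf = 10.61


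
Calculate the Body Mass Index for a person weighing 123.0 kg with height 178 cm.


BMI = weight / height^2
height = 178 cm = 1.78 m
BMI = 123.0 / 1.78^2
BMI = 38.82 kg/m^2


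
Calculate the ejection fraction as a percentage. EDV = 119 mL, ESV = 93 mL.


SV = EDV - ESV = 119 - 93 = 26 mL
EF = SV/EDV * 100 = 26/119 * 100
EF = 21.85%


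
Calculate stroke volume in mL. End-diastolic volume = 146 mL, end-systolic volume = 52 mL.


SV = EDV - ESV
SV = 146 - 52
SV = 94 mL


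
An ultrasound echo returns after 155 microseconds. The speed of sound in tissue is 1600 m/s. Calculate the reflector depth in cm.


depth = c * t / 2
t = 155 us = 1.5500e-04 s
depth = 1600 * 1.5500e-04 / 2
depth = 0.124 m = 12.4 cm


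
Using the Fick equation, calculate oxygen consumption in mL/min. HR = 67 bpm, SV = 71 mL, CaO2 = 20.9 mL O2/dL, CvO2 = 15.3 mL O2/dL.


CO = HR*SV = 67*71/1000 = 4.757 L/min
a-v O2 diff = 20.9 - 15.3 = 5.6 mL/dL
VO2 = CO * (CaO2-CvO2) * 10 dL/L
VO2 = 4.757 * 5.6 * 10
VO2 = 266.4 mL/min


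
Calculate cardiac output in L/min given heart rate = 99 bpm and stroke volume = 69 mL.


CO = HR * SV
CO = 99 * 69 / 1000
CO = 6.831 L/min


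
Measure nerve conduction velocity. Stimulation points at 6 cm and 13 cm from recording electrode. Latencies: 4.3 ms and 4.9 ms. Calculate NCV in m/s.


Distance = (13 - 6) / 100 = 0.07 m
dt = (4.9 - 4.3) / 1000 = 6.0000e-04 s
NCV = dist / dt = 116.7 m/s


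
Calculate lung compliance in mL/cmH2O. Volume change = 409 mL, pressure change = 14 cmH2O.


C = dV / dP
C = 409 / 14
C = 29.21 mL/cmH2O


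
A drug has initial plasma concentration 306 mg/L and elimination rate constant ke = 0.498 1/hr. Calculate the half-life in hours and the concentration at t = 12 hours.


t_half = ln(2) / ke = 0.693147 / 0.498 = 1.392 hr
C(t) = C0 * exp(-ke*t) = 306 * exp(-0.498*12)
C(12) = 0.7769 mg/L


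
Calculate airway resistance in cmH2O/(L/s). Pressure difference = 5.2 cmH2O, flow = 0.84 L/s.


R = dP / flow
R = 5.2 / 0.84
R = 6.19 cmH2O/(L/s)


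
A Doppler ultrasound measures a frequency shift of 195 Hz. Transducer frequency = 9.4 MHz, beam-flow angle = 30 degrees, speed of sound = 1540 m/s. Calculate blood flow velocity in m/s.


v = fd * c / (2 * f0 * cos(theta))
v = 195 * 1540 / (2 * 9.4000e+06 * cos(30))
v = 0.01844 m/s


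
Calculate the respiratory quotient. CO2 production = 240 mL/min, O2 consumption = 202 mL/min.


RQ = VCO2 / VO2
RQ = 240 / 202
RQ = 1.188


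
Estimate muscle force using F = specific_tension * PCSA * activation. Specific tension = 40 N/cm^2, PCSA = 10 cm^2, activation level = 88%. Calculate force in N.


F = sigma * PCSA * activation
F = 40 * 10 * 0.88
F = 352 N


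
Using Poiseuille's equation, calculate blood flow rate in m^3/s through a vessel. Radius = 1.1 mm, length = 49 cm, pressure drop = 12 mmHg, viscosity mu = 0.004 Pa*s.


Q = pi*r^4*dP / (8*mu*L)
r = 0.0011 m, L = 0.49 m
dP = 12 mmHg = 1599.864 Pa
Q = 4.6931e-07 m^3/s


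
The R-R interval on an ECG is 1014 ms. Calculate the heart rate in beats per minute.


HR = 60 / RR_interval(s)
RR = 1014 ms = 1.014 s
HR = 60 / 1.014 = 59.17 bpm


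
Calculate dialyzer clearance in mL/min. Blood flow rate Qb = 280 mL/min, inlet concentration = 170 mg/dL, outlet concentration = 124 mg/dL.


K = Qb * (Cb_in - Cb_out) / Cb_in
K = 280 * (170 - 124) / 170
K = 75.76 mL/min


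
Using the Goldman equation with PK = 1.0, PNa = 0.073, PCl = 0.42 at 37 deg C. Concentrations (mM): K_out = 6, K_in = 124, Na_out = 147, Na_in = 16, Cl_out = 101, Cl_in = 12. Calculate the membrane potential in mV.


Vm = (RT/F)*ln((PK*Ko + PNa*Nao + PCl*Cli)/(PK*Ki + PNa*Nai + PCl*Clo))
Numer = 21.771, Denom = 167.588
Vm = -54.54 mV


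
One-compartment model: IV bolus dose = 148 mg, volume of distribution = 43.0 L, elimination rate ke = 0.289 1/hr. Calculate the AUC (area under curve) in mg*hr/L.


C0 = Dose/Vd = 148/43.0 = 3.44186 mg/L
AUC = C0/ke = 3.44186/0.289
AUC = 11.91 mg*hr/L


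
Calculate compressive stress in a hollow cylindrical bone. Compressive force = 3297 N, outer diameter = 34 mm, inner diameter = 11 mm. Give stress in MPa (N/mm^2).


A = pi*(r_o^2 - r_i^2)
r_o = 17 mm, r_i = 5.5 mm
A = 812.887 mm^2
sigma = F/A = 3297 / 812.887
sigma = 4.056 MPa


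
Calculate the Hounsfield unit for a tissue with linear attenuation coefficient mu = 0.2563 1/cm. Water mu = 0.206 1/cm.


HU = ((mu_tissue - mu_water) / mu_water) * 1000
HU = ((0.2563 - 0.206) / 0.206) * 1000
HU = 244.2


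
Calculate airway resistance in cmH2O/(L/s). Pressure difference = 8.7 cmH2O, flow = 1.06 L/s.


R = dP / flow
R = 8.7 / 1.06
R = 8.208 cmH2O/(L/s)


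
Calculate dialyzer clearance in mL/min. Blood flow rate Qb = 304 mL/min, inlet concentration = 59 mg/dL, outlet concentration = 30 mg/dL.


K = Qb * (Cb_in - Cb_out) / Cb_in
K = 304 * (59 - 30) / 59
K = 149.4 mL/min


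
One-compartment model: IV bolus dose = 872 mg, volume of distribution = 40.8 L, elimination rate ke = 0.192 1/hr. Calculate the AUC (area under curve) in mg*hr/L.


C0 = Dose/Vd = 872/40.8 = 21.3725 mg/L
AUC = C0/ke = 21.3725/0.192
AUC = 111.3 mg*hr/L


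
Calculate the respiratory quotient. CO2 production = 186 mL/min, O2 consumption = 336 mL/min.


RQ = VCO2 / VO2
RQ = 186 / 336
RQ = 0.5536


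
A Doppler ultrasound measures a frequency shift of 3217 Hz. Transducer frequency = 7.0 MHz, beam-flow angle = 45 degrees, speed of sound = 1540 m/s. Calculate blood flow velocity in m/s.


v = fd * c / (2 * f0 * cos(theta))
v = 3217 * 1540 / (2 * 7.0000e+06 * cos(45))
v = 0.5004 m/s


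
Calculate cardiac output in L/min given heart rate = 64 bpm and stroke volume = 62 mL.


CO = HR * SV
CO = 64 * 62 / 1000
CO = 3.968 L/min


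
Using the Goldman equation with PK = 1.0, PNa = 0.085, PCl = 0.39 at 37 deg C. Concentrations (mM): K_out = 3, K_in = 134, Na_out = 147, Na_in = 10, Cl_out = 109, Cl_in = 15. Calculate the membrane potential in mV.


Vm = (RT/F)*ln((PK*Ko + PNa*Nao + PCl*Cli)/(PK*Ki + PNa*Nai + PCl*Clo))
Numer = 21.345, Denom = 177.36
Vm = -56.59 mV


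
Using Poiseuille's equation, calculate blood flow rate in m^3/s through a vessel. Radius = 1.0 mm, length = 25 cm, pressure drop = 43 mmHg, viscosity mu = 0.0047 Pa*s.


Q = pi*r^4*dP / (8*mu*L)
r = 0.001 m, L = 0.25 m
dP = 43 mmHg = 5732.846 Pa
Q = 1.9160e-06 m^3/s


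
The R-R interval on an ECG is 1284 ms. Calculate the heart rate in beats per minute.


HR = 60 / RR_interval(s)
RR = 1284 ms = 1.284 s
HR = 60 / 1.284 = 46.73 bpm


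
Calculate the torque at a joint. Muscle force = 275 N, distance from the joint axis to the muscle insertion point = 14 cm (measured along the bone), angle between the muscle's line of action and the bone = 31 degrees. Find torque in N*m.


Torque = F * d * sin(theta)   (moment arm = d*sin(theta))
d = 14 cm = 0.14 m
Torque = 275 * 0.14 * sin(31)
Torque = 19.83 N*m
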